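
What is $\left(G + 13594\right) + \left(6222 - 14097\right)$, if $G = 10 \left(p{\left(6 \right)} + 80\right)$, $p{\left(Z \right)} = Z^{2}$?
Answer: $6879$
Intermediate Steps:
$G = 1160$ ($G = 10 \left(6^{2} + 80\right) = 10 \left(36 + 80\right) = 10 \cdot 116 = 1160$)
$\left(G + 13594\right) + \left(6222 - 14097\right) = \left(1160 + 13594\right) + \left(6222 - 14097\right) = 14754 - 7875 = 6879$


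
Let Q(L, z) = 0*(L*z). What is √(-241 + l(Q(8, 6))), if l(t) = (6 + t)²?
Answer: I*√205 ≈ 14.318*I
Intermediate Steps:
Q(L, z) = 0
√(-241 + l(Q(8, 6))) = √(-241 + (6 + 0)²) = √(-241 + 6²) = √(-241 + 36) = √(-205) = I*√205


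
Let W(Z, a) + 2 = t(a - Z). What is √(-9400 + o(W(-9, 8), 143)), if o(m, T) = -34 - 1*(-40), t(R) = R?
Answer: I*√9394 ≈ 96.923*I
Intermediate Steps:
W(Z, a) = -2 + a - Z (W(Z, a) = -2 + (a - Z) = -2 + a - Z)
o(m, T) = 6 (o(m, T) = -34 + 40 = 6)
√(-9400 + o(W(-9, 8), 143)) = √(-9400 + 6) = √(-9394) = I*√9394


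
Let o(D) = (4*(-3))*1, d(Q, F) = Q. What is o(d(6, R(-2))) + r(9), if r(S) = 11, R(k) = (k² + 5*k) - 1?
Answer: -1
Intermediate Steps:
R(k) = -1 + k² + 5*k
o(D) = -12 (o(D) = -12*1 = -12)
o(d(6, R(-2))) + r(9) = -12 + 11 = -1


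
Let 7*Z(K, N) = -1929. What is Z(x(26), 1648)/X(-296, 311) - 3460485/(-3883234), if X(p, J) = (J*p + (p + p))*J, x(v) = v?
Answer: 348984480422973/391613850563432 ≈ 0.89114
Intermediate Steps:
Z(K, N) = -1929/7 (Z(K, N) = (1/7)*(-1929) = -1929/7)
X(p, J) = J*(2*p + J*p) (X(p, J) = (J*p + 2*p)*J = (2*p + J*p)*J = J*(2*p + J*p))
Z(x(26), 1648)/X(-296, 311) - 3460485/(-3883234) = -1929*(-1/(92056*(2 + 311)))/7 - 3460485/(-3883234) = -1929/(7*(311*(-296)*313)) - 3460485*(-1/3883234) = -1929/7/(-28813528) + 3460485/3883234 = -1929/7*(-1/28813528) + 3460485/3883234 = 1929/201694696 + 3460485/3883234 = 348984480422973/391613850563432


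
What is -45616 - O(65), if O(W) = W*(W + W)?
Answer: -54066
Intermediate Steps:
O(W) = 2*W² (O(W) = W*(2*W) = 2*W²)
-45616 - O(65) = -45616 - 2*65² = -45616 - 2*4225 = -45616 - 1*8450 = -45616 - 8450 = -54066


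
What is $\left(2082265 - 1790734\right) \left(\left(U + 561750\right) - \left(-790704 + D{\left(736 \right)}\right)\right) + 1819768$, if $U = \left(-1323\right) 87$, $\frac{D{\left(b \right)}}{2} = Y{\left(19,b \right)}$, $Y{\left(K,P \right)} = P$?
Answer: $360299443579$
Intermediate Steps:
$D{\left(b \right)} = 2 b$
$U = -115101$
$\left(2082265 - 1790734\right) \left(\left(U + 561750\right) - \left(-790704 + D{\left(736 \right)}\right)\right) + 1819768 = \left(2082265 - 1790734\right) \left(\left(-115101 + 561750\right) + \left(790704 - 2 \cdot 736\right)\right) + 1819768 = 291531 \left(446649 + \left(790704 - 1472\right)\right) + 1819768 = 291531 \left(446649 + 789232\right) + 1819768 = 291531 \cdot 1235881 + 1819768 = 360297623811 + 1819768 = 360299443579$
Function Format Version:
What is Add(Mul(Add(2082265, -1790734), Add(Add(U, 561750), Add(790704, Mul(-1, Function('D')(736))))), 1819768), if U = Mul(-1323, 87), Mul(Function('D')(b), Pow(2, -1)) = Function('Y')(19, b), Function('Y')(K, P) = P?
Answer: 360299443579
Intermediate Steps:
Function('D')(b) = Mul(2, b)
U = -115101
Add(Mul(Add(2082265, -1790734), Add(Add(U, 561750), Add(790704, Mul(-1, Function('D')(736))))), 1819768) = Add(Mul(Add(2082265, -1790734), Add(Add(-115101, 561750), Add(790704, Mul(-1, Mul(2, 736))))), 1819768) = Add(Mul(291531, Add(446649, Add(790704, Mul(-1, 1472)))), 1819768) = Add(Mul(291531, Add(446649, Add(790704, -1472))), 1819768) = Add(Mul(291531, Add(446649, 789232)), 1819768) = Add(Mul(291531, 1235881), 1819768) = Add(360297623811, 1819768) = 360299443579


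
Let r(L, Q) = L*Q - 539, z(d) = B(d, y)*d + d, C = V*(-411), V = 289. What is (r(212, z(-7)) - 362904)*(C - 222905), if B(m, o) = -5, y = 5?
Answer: 122154421788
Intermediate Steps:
C = -118779 (C = 289*(-411) = -118779)
z(d) = -4*d (z(d) = -5*d + d = -4*d)
r(L, Q) = -539 + L*Q
(r(212, z(-7)) - 362904)*(C - 222905) = ((-539 + 212*(-4*(-7))) - 362904)*(-118779 - 222905) = ((-539 + 212*28) - 362904)*(-341684) = ((-539 + 5936) - 362904)*(-341684) = (5397 - 362904)*(-341684) = -357507*(-341684) = 122154421788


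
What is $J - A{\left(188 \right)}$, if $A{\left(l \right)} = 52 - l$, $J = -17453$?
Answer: $-17317$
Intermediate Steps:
$J - A{\left(188 \right)} = -17453 - \left(52 - 188\right) = -17453 - -136 = -17453 + 136 = -17317$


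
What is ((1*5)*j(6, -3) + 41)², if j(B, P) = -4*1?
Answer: 441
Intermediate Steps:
j(B, P) = -4
((1*5)*j(6, -3) + 41)² = ((1*5)*(-4) + 41)² = (5*(-4) + 41)² = (-20 + 41)² = 21² = 441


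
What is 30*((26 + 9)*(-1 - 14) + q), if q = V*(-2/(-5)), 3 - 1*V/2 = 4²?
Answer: -16062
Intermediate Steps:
V = -26 (V = 6 - 2*4² = 6 - 2*16 = 6 - 32 = -26)
q = -52/5 (q = -(-52)/(-5) = -(-52)*(-1)/5 = -26*⅖ = -52/5 ≈ -10.400)
30*((26 + 9)*(-1 - 14) + q) = 30*((26 + 9)*(-1 - 14) - 52/5) = 30*(35*(-15) - 52/5) = 30*(-525 - 52/5) = 30*(-2677/5) = -16062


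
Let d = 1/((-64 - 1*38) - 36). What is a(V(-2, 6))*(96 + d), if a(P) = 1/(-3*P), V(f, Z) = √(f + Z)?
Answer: -13247/828 ≈ -15.999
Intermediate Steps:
V(f, Z) = √(Z + f)
a(P) = -1/(3*P) (a(P) = 1*(-1/(3*P)) = -1/(3*P))
d = -1/138 (d = 1/((-64 - 38) - 36) = 1/(-102 - 36) = 1/(-138) = -1/138 ≈ -0.0072464)
a(V(-2, 6))*(96 + d) = (-1/(3*√(6 - 2)))*(96 - 1/138) = -1/(3*(√4))*(13247/138) = -⅓/2*(13247/138) = -⅓*½*(13247/138) = -⅙*13247/138 = -13247/828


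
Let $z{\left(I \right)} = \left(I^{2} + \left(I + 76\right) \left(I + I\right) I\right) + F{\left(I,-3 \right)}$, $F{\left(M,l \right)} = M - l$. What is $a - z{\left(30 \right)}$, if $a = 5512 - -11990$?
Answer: $-174231$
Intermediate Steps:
$z{\left(I \right)} = 3 + I + I^{2} + 2 I^{2} \left(76 + I\right)$ ($z{\left(I \right)} = \left(I^{2} + \left(I + 76\right) \left(I + I\right) I\right) + \left(I - -3\right) = \left(I^{2} + \left(76 + I\right) 2 I I\right) + \left(I + 3\right) = \left(I^{2} + 2 I \left(76 + I\right) I\right) + \left(3 + I\right) = \left(I^{2} + 2 I^{2} \left(76 + I\right)\right) + \left(3 + I\right) = 3 + I + I^{2} + 2 I^{2} \left(76 + I\right)$)
$a = 17502$ ($a = 5512 + 11990 = 17502$)
$a - z{\left(30 \right)} = 17502 - \left(3 + 30 + 2 \cdot 30^{3} + 153 \cdot 30^{2}\right) = 17502 - \left(3 + 30 + 2 \cdot 27000 + 153 \cdot 900\right) = 17502 - \left(3 + 30 + 54000 + 137700\right) = 17502 - 191733 = -174231$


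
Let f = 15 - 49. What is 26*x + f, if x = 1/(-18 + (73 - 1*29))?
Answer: -33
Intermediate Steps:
x = 1/26 (x = 1/(-18 + (73 - 29)) = 1/(-18 + 44) = 1/26 ≈ 0.038462)
f = -34
26*x + f = 26*(1/26) - 34 = 1 - 34 = -33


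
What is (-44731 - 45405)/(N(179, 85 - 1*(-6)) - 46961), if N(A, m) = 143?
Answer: 45068/23409 ≈ 1.9252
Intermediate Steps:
(-44731 - 45405)/(N(179, 85 - 1*(-6)) - 46961) = (-44731 - 45405)/(143 - 46961) = -90136/(-46818) = -90136*(-1/46818) = 45068/23409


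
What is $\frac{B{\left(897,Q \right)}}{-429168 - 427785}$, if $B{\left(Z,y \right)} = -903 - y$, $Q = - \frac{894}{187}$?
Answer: $\frac{6221}{5935193} \approx 0.0010482$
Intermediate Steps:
$Q = - \frac{894}{187}$ ($Q = \left(-894\right) \frac{1}{187} = - \frac{894}{187} \approx -4.7807$)
$\frac{B{\left(897,Q \right)}}{-429168 - 427785} = \frac{-903 - - \frac{894}{187}}{-429168 - 427785} = \frac{-903 + \frac{894}{187}}{-856953} = \left(- \frac{167967}{187}\right) \left(- \frac{1}{856953}\right) = \frac{6221}{5935193}$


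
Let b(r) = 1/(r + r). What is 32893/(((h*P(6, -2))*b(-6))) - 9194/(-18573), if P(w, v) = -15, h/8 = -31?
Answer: -608071549/5757630 ≈ -105.61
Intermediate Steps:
h = -248 (h = 8*(-31) = -248)
P(w, v) = -15 (P(w, v) = -5*3 = -15)
b(r) = 1/(2*r)
32893/(((h*P(6, -2))*b(-6))) - 9194/(-18573) = 32893/(((-248*(-15))*((½)/(-6)))) - 9194/(-18573) = 32893/((3720*((½)*(-⅙)))) - 9194*(-1/18573) = 32893/((3720*(-1/12))) + 9194/18573 = 32893/(-310) + 9194/18573 = 32893*(-1/310) + 9194/18573 = -32893/310 + 9194/18573 = -608071549/5757630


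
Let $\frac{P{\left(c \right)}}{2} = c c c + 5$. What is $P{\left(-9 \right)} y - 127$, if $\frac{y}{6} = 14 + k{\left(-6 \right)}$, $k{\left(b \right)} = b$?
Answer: $-69631$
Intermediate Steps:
$P{\left(c \right)} = 10 + 2 c^{3}$ ($P{\left(c \right)} = 2 \left(c c c + 5\right) = 2 \left(c c^{2} + 5\right) = 2 \left(c^{3} + 5\right) = 2 \left(5 + c^{3}\right) = 10 + 2 c^{3}$)
$y = 48$ ($y = 6 \left(14 - 6\right) = 6 \cdot 8 = 48$)
$P{\left(-9 \right)} y - 127 = \left(10 + 2 \left(-9\right)^{3}\right) 48 - 127 = \left(10 + 2 \left(-729\right)\right) 48 - 127 = \left(10 - 1458\right) 48 - 127 = \left(-1448\right) 48 - 127 = -69504 - 127 = -69631$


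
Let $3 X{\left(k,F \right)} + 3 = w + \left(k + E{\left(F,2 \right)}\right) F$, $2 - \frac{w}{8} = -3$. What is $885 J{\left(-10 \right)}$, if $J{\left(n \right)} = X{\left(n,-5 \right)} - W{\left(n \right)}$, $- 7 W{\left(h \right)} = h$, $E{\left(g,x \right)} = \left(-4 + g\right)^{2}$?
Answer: $- \frac{665520}{7} \approx -95074.0$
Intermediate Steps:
$W{\left(h \right)} = - \frac{h}{7}$
$w = 40$ ($w = 16 - -24 = 16 + 24 = 40$)
$X{\left(k,F \right)} = \frac{37}{3} + \frac{F \left(k + \left(-4 + F\right)^{2}\right)}{3}$ ($X{\left(k,F \right)} = -1 + \frac{40 + \left(k + \left(-4 + F\right)^{2}\right) F}{3} = -1 + \frac{40 + F \left(k + \left(-4 + F\right)^{2}\right)}{3} = -1 + \left(\frac{40}{3} + \frac{F \left(k + \left(-4 + F\right)^{2}\right)}{3}\right) = \frac{37}{3} + \frac{F \left(k + \left(-4 + F\right)^{2}\right)}{3}$)
$J{\left(n \right)} = - \frac{368}{3} - \frac{32 n}{21}$ ($J{\left(n \right)} = \left(\frac{37}{3} + \frac{1}{3} \left(-5\right) n + \frac{1}{3} \left(-5\right) \left(-4 - 5\right)^{2}\right) - - \frac{n}{7} = \left(\frac{37}{3} - \frac{5 n}{3} + \frac{1}{3} \left(-5\right) \left(-9\right)^{2}\right) + \frac{n}{7} = \left(\frac{37}{3} - \frac{5 n}{3} + \frac{1}{3} \left(-5\right) 81\right) + \frac{n}{7} = \left(\frac{37}{3} - \frac{5 n}{3} - 135\right) + \frac{n}{7} = \left(- \frac{368}{3} - \frac{5 n}{3}\right) + \frac{n}{7} = - \frac{368}{3} - \frac{32 n}{21}$)
$885 J{\left(-10 \right)} = 885 \left(- \frac{368}{3} - - \frac{320}{21}\right) = 885 \left(- \frac{368}{3} + \frac{320}{21}\right) = 885 \left(- \frac{752}{7}\right) = - \frac{665520}{7}$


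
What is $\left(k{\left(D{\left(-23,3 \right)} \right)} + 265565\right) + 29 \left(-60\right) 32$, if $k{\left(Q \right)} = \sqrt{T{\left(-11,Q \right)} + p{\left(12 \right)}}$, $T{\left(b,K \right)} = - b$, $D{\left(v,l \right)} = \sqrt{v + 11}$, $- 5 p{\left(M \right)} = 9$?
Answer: $209885 + \frac{\sqrt{230}}{5} \approx 2.0989 \cdot 10^{5}$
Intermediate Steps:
$p{\left(M \right)} = - \frac{9}{5}$ ($p{\left(M \right)} = \left(- \frac{1}{5}\right) 9 = - \frac{9}{5}$)
$D{\left(v,l \right)} = \sqrt{11 + v}$
$k{\left(Q \right)} = \frac{\sqrt{230}}{5}$ ($k{\left(Q \right)} = \sqrt{\left(-1\right) \left(-11\right) - \frac{9}{5}} = \sqrt{11 - \frac{9}{5}} = \sqrt{\frac{46}{5}} = \frac{\sqrt{230}}{5}$)
$\left(k{\left(D{\left(-23,3 \right)} \right)} + 265565\right) + 29 \left(-60\right) 32 = \left(\frac{\sqrt{230}}{5} + 265565\right) + 29 \left(-60\right) 32 = \left(265565 + \frac{\sqrt{230}}{5}\right) - 55680 = 209885 + \frac{\sqrt{230}}{5}$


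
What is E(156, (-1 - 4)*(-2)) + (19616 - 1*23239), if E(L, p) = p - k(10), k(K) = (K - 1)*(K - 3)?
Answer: -3676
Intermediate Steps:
k(K) = (-1 + K)*(-3 + K)
E(L, p) = -63 + p (E(L, p) = p - (3 + 10² - 4*10) = p - (3 + 100 - 40) = p - 1*63 = p - 63 = -63 + p)
E(156, (-1 - 4)*(-2)) + (19616 - 1*23239) = (-63 + (-1 - 4)*(-2)) + (19616 - 1*23239) = (-63 - 5*(-2)) + (19616 - 23239) = (-63 + 10) - 3623 = -53 - 3623 = -3676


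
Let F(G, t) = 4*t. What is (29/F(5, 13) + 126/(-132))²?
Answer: 51529/327184 ≈ 0.15749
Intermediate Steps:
(29/F(5, 13) + 126/(-132))² = (29/((4*13)) + 126/(-132))² = (29/52 + 126*(-1/132))² = (29*(1/52) - 21/22)² = (29/52 - 21/22)² = (-227/572)² = 51529/327184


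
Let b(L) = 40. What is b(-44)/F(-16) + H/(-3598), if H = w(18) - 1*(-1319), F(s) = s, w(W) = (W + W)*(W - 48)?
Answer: -4617/1799 ≈ -2.5664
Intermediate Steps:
w(W) = 2*W*(-48 + W) (w(W) = (2*W)*(-48 + W) = 2*W*(-48 + W))
H = 239 (H = 2*18*(-48 + 18) - 1*(-1319) = 2*18*(-30) + 1319 = -1080 + 1319 = 239)
b(-44)/F(-16) + H/(-3598) = 40/(-16) + 239/(-3598) = 40*(-1/16) + 239*(-1/3598) = -5/2 - 239/3598 = -4617/1799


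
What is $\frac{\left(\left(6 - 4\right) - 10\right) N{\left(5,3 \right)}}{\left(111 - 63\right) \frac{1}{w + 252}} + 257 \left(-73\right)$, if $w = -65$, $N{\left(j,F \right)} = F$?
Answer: $- \frac{37709}{2} \approx -18855.0$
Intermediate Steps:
$\frac{\left(\left(6 - 4\right) - 10\right) N{\left(5,3 \right)}}{\left(111 - 63\right) \frac{1}{w + 252}} + 257 \left(-73\right) = \frac{\left(\left(6 - 4\right) - 10\right) 3}{\left(111 - 63\right) \frac{1}{-65 + 252}} + 257 \left(-73\right) = \frac{\left(\left(6 - 4\right) - 10\right) 3}{48 \cdot \frac{1}{187}} - 18761 = \frac{\left(2 - 10\right) 3}{48 \cdot \frac{1}{187}} - 18761 = \frac{\left(-8\right) 3}{\frac{48}{187}} - 18761 = \left(-24\right) \frac{187}{48} - 18761 = - \frac{187}{2} - 18761 = - \frac{37709}{2}$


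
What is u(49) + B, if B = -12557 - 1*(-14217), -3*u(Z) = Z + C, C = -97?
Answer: 1676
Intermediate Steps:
u(Z) = 97/3 - Z/3 (u(Z) = -(Z - 97)/3 = -(-97 + Z)/3 = 97/3 - Z/3)
B = 1660 (B = -12557 + 14217 = 1660)
u(49) + B = (97/3 - ⅓*49) + 1660 = (97/3 - 49/3) + 1660 = 16 + 1660 = 1676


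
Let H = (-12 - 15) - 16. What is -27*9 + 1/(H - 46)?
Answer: -21628/89 ≈ -243.01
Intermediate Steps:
H = -43 (H = -27 - 16 = -43)
-27*9 + 1/(H - 46) = -27*9 + 1/(-43 - 46) = -243 + 1/(-89) = -243 - 1/89 = -21628/89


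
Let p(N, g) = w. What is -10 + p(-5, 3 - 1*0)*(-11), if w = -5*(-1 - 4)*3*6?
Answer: -4960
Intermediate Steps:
w = 450 (w = -(-25)*3*6 = -5*(-15)*6 = 75*6 = 450)
p(N, g) = 450
-10 + p(-5, 3 - 1*0)*(-11) = -10 + 450*(-11) = -10 - 4950 = -4960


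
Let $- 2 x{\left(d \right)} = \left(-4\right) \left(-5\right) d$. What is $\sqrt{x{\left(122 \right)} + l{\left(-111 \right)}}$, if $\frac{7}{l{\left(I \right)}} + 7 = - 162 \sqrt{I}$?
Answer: $\sqrt{3} \sqrt{\frac{-2849 - 65880 i \sqrt{111}}{7 + 162 i \sqrt{111}}} \approx 5.8709 \cdot 10^{-5} + 34.929 i$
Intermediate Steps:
$l{\left(I \right)} = \frac{7}{-7 - 162 \sqrt{I}}$
$x{\left(d \right)} = - 10 d$ ($x{\left(d \right)} = - \frac{\left(-4\right) \left(-5\right) d}{2} = - \frac{20 d}{2} = - 10 d$)
$\sqrt{x{\left(122 \right)} + l{\left(-111 \right)}} = \sqrt{\left(-10\right) 122 - \frac{7}{7 + 162 \sqrt{-111}}} = \sqrt{-1220 - \frac{7}{7 + 162 i \sqrt{111}}}$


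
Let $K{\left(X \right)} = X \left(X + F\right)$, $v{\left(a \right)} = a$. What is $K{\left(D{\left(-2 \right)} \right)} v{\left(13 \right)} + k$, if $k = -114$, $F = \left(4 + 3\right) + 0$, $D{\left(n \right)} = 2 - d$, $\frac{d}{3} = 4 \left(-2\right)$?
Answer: $11040$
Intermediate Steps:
$d = -24$ ($d = 3 \cdot 4 \left(-2\right) = 3 \left(-8\right) = -24$)
$D{\left(n \right)} = 26$ ($D{\left(n \right)} = 2 - -24 = 2 + 24 = 26$)
$F = 7$ ($F = 7 + 0 = 7$)
$K{\left(X \right)} = X \left(7 + X\right)$ ($K{\left(X \right)} = X \left(X + 7\right) = X \left(7 + X\right)$)
$K{\left(D{\left(-2 \right)} \right)} v{\left(13 \right)} + k = 26 \left(7 + 26\right) 13 - 114 = 26 \cdot 33 \cdot 13 - 114 = 858 \cdot 13 - 114 = 11154 - 114 = 11040$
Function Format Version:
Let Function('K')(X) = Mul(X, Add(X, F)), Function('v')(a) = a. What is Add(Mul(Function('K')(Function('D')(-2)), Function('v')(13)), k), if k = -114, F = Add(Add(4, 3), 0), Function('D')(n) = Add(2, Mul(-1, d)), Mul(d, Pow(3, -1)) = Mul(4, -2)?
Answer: 11040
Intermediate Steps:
d = -24 (d = Mul(3, Mul(4, -2)) = Mul(3, -8) = -24)
Function('D')(n) = 26 (Function('D')(n) = Add(2, Mul(-1, -24)) = Add(2, 24) = 26)
F = 7 (F = Add(7, 0) = 7)
Function('K')(X) = Mul(X, Add(7, X)) (Function('K')(X) = Mul(X, Add(X, 7)) = Mul(X, Add(7, X)))
Add(Mul(Function('K')(Function('D')(-2)), Function('v')(13)), k) = Add(Mul(Mul(26, Add(7, 26)), 13), -114) = Add(Mul(Mul(26, 33), 13), -114) = Add(Mul(858, 13), -114) = Add(11154, -114) = 11040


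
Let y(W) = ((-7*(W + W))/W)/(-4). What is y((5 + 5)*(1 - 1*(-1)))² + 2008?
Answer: 8081/4 ≈ 2020.3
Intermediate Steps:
y(W) = 7/2 (y(W) = ((-14*W)/W)*(-¼) = -14*(-¼) = 7/2)
y((5 + 5)*(1 - 1*(-1)))² + 2008 = (7/2)² + 2008 = 49/4 + 2008 = 8081/4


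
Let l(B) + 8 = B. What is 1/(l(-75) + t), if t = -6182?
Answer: -1/6265 ≈ -0.00015962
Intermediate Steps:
l(B) = -8 + B
1/(l(-75) + t) = 1/((-8 - 75) - 6182) = 1/(-83 - 6182) = 1/(-6265) = -1/6265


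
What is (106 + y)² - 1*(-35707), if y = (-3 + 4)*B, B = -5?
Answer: 45908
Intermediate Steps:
y = -5 (y = (-3 + 4)*(-5) = 1*(-5) = -5)
(106 + y)² - 1*(-35707) = (106 - 5)² - 1*(-35707) = 101² + 35707 = 10201 + 35707 = 45908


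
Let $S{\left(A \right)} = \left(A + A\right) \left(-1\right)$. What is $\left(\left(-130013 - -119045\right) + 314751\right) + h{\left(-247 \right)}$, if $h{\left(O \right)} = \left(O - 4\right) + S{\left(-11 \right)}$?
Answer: $303554$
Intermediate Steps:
$S{\left(A \right)} = - 2 A$ ($S{\left(A \right)} = 2 A \left(-1\right) = - 2 A$)
$h{\left(O \right)} = 18 + O$ ($h{\left(O \right)} = \left(O - 4\right) - -22 = \left(-4 + O\right) + 22 = 18 + O$)
$\left(\left(-130013 - -119045\right) + 314751\right) + h{\left(-247 \right)} = \left(\left(-130013 - -119045\right) + 314751\right) + \left(18 - 247\right) = \left(\left(-130013 + 119045\right) + 314751\right) - 229 = \left(-10968 + 314751\right) - 229 = 303783 - 229 = 303554$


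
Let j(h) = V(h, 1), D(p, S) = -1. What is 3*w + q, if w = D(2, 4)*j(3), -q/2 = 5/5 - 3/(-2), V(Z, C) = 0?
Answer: -5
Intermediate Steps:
j(h) = 0
q = -5 (q = -2*(5/5 - 3/(-2)) = -2*(5*(⅕) - 3*(-½)) = -2*(1 + 3/2) = -2*5/2 = -5)
w = 0 (w = -1*0 = 0)
3*w + q = 3*0 - 5 = 0 - 5 = -5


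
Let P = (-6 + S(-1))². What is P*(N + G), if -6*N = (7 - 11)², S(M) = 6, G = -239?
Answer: 0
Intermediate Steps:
P = 0 (P = (-6 + 6)² = 0² = 0)
N = -8/3 (N = -(7 - 11)²/6 = -⅙*(-4)² = -⅙*16 = -8/3 ≈ -2.6667)
P*(N + G) = 0*(-8/3 - 239) = 0*(-725/3) = 0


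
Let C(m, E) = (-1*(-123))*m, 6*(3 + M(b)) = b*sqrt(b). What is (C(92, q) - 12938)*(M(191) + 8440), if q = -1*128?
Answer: -13684814 - 154901*sqrt(191)/3 ≈ -1.4398e+7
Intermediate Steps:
q = -128
M(b) = -3 + b**(3/2)/6 (M(b) = -3 + (b*sqrt(b))/6 = -3 + b**(3/2)/6)
C(m, E) = 123*m
(C(92, q) - 12938)*(M(191) + 8440) = (123*92 - 12938)*((-3 + 191**(3/2)/6) + 8440) = (11316 - 12938)*((-3 + (191*sqrt(191))/6) + 8440) = -1622*((-3 + 191*sqrt(191)/6) + 8440) = -1622*(8437 + 191*sqrt(191)/6) = -13684814 - 154901*sqrt(191)/3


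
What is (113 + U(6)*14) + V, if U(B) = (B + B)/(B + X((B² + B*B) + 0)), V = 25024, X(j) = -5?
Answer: 25305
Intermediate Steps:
U(B) = 2*B/(-5 + B) (U(B) = (B + B)/(B - 5) = (2*B)/(-5 + B) = 2*B/(-5 + B))
(113 + U(6)*14) + V = (113 + (2*6/(-5 + 6))*14) + 25024 = (113 + (2*6/1)*14) + 25024 = (113 + (2*6*1)*14) + 25024 = (113 + 12*14) + 25024 = (113 + 168) + 25024 = 281 + 25024 = 25305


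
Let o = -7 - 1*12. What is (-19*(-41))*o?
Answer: -14801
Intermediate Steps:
o = -19 (o = -7 - 12 = -19)
(-19*(-41))*o = -19*(-41)*(-19) = 779*(-19) = -14801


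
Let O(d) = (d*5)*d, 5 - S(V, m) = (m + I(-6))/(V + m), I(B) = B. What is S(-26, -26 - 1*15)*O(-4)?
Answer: 23040/67 ≈ 343.88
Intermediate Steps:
S(V, m) = 5 - (-6 + m)/(V + m) (S(V, m) = 5 - (m - 6)/(V + m) = 5 - (-6 + m)/(V + m))
O(d) = 5*d**2 (O(d) = (5*d)*d = 5*d**2)
S(-26, -26 - 1*15)*O(-4) = ((6 + 4*(-26 - 1*15) + 5*(-26))/(-26 + (-26 - 1*15)))*(5*(-4)**2) = ((6 + 4*(-26 - 15) - 130)/(-26 + (-26 - 15)))*(5*16) = ((6 + 4*(-41) - 130)/(-26 - 41))*80 = ((6 - 164 - 130)/(-67))*80 = -1/67*(-288)*80 = (288/67)*80 = 23040/67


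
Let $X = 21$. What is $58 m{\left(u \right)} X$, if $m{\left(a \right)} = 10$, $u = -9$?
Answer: $12180$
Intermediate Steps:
$58 m{\left(u \right)} X = 58 \cdot 10 \cdot 21 = 580 \cdot 21 = 12180$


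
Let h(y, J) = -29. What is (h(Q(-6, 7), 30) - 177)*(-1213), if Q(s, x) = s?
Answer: 249878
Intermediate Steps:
(h(Q(-6, 7), 30) - 177)*(-1213) = (-29 - 177)*(-1213) = -206*(-1213) = 249878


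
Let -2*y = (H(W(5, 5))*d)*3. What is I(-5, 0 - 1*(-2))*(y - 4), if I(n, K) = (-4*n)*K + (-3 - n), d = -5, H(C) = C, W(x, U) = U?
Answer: 1407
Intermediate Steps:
y = 75/2 (y = -5*(-5)*3/2 = -(-25)*3/2 = -1/2*(-75) = 75/2 ≈ 37.500)
I(n, K) = -3 - n - 4*K*n (I(n, K) = -4*K*n + (-3 - n) = -3 - n - 4*K*n)
I(-5, 0 - 1*(-2))*(y - 4) = (-3 - 1*(-5) - 4*(0 - 1*(-2))*(-5))*(75/2 - 4) = (-3 + 5 - 4*(0 + 2)*(-5))*(67/2) = (-3 + 5 - 4*2*(-5))*(67/2) = (-3 + 5 + 40)*(67/2) = 42*(67/2) = 1407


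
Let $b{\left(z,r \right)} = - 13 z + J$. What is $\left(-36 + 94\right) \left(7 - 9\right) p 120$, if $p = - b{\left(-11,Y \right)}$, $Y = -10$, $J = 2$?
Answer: $2018400$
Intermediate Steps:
$b{\left(z,r \right)} = 2 - 13 z$ ($b{\left(z,r \right)} = - 13 z + 2 = 2 - 13 z$)
$p = -145$ ($p = - (2 - -143) = - (2 + 143) = \left(-1\right) 145 = -145$)
$\left(-36 + 94\right) \left(7 - 9\right) p 120 = \left(-36 + 94\right) \left(7 - 9\right) \left(-145\right) 120 = 58 \left(-2\right) \left(-145\right) 120 = \left(-116\right) \left(-145\right) 120 = 16820 \cdot 120 = 2018400$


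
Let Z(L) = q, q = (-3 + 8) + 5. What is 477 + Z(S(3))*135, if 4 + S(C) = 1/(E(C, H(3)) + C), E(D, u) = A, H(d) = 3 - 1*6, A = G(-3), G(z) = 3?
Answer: 1827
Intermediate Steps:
A = 3
q = 10 (q = 5 + 5 = 10)
H(d) = -3 (H(d) = 3 - 6 = -3)
E(D, u) = 3
S(C) = -4 + 1/(3 + C)
Z(L) = 10
477 + Z(S(3))*135 = 477 + 10*135 = 477 + 1350 = 1827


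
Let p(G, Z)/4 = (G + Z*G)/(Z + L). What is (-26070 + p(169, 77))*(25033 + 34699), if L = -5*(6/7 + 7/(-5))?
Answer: -141146357608/93 ≈ -1.5177e+9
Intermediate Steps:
L = 19/7 (L = -5*(6*(⅐) + 7*(-⅕)) = -5*(6/7 - 7/5) = -5*(-19/35) = 19/7 ≈ 2.7143)
p(G, Z) = 4*(G + G*Z)/(19/7 + Z) (p(G, Z) = 4*((G + Z*G)/(Z + 19/7)) = 4*((G + G*Z)/(19/7 + Z)) = 4*(G + G*Z)/(19/7 + Z))
(-26070 + p(169, 77))*(25033 + 34699) = (-26070 + 28*169*(1 + 77)/(19 + 7*77))*(25033 + 34699) = (-26070 + 28*169*78/(19 + 539))*59732 = (-26070 + 28*169*78/558)*59732 = (-26070 + 28*169*(1/558)*78)*59732 = (-26070 + 61516/93)*59732 = -2362994/93*59732 = -141146357608/93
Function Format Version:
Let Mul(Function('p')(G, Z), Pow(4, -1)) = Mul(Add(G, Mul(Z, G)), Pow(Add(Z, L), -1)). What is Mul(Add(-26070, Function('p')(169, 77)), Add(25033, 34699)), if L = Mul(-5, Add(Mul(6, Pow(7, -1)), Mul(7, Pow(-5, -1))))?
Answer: Rational(-141146357608, 93) ≈ -1.5177e+9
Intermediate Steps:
L = Rational(19, 7) (L = Mul(-5, Add(Mul(6, Rational(1, 7)), Mul(7, Rational(-1, 5)))) = Mul(-5, Add(Rational(6, 7), Rational(-7, 5))) = Mul(-5, Rational(-19, 35)) = Rational(19, 7) ≈ 2.7143)
Function('p')(G, Z) = Mul(4, Pow(Add(Rational(19, 7), Z), -1), Add(G, Mul(G, Z))) (Function('p')(G, Z) = Mul(4, Mul(Add(G, Mul(Z, G)), Pow(Add(Z, Rational(19, 7)), -1))) = Mul(4, Mul(Add(G, Mul(G, Z)), Pow(Add(Rational(19, 7), Z), -1))) = Mul(4, Mul(Pow(Add(Rational(19, 7), Z), -1), Add(G, Mul(G, Z)))) = Mul(4, Pow(Add(Rational(19, 7), Z), -1), Add(G, Mul(G, Z))))
Mul(Add(-26070, Function('p')(169, 77)), Add(25033, 34699)) = Mul(Add(-26070, Mul(28, 169, Pow(Add(19, Mul(7, 77)), -1), Add(1, 77))), Add(25033, 34699)) = Mul(Add(-26070, Mul(28, 169, Pow(Add(19, 539), -1), 78)), 59732) = Mul(Add(-26070, Mul(28, 169, Pow(558, -1), 78)), 59732) = Mul(Add(-26070, Mul(28, 169, Rational(1, 558), 78)), 59732) = Mul(Add(-26070, Rational(61516, 93)), 59732) = Mul(Rational(-2362994, 93), 59732) = Rational(-141146357608, 93)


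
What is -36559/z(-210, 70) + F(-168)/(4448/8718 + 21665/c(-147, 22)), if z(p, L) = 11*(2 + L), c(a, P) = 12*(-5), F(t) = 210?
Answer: -77581556749/1659755592 ≈ -46.743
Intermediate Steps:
c(a, P) = -60
z(p, L) = 22 + 11*L
-36559/z(-210, 70) + F(-168)/(4448/8718 + 21665/c(-147, 22)) = -36559/(22 + 11*70) + 210/(4448/8718 + 21665/(-60)) = -36559/(22 + 770) + 210/(4448*(1/8718) + 21665*(-1/60)) = -36559/792 + 210/(2224/4359 - 4333/12) = -36559*1/792 + 210/(-2095651/5812) = -36559/792 + 210*(-5812/2095651) = -36559/792 - 1220520/2095651 = -77581556749/1659755592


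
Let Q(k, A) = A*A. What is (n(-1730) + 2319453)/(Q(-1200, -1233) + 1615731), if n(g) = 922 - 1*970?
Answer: 154627/209068 ≈ 0.73960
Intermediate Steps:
n(g) = -48 (n(g) = 922 - 970 = -48)
Q(k, A) = A**2
(n(-1730) + 2319453)/(Q(-1200, -1233) + 1615731) = (-48 + 2319453)/((-1233)**2 + 1615731) = 2319405/(1520289 + 1615731) = 2319405/3136020 = 2319405*(1/3136020) = 154627/209068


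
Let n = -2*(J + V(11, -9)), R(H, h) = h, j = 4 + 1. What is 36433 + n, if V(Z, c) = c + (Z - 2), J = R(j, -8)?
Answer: 36449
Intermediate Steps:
j = 5
J = -8
V(Z, c) = -2 + Z + c (V(Z, c) = c + (-2 + Z) = -2 + Z + c)
n = 16 (n = -2*(-8 + (-2 + 11 - 9)) = -2*(-8 + 0) = -2*(-8) = 16)
36433 + n = 36433 + 16 = 36449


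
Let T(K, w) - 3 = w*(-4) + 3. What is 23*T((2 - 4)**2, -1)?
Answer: 230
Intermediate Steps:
T(K, w) = 6 - 4*w (T(K, w) = 3 + (w*(-4) + 3) = 3 + (-4*w + 3) = 3 + (3 - 4*w) = 6 - 4*w)
23*T((2 - 4)**2, -1) = 23*(6 - 4*(-1)) = 23*(6 + 4) = 23*10 = 230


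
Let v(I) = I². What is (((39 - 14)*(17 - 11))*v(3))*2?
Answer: 2700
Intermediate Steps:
(((39 - 14)*(17 - 11))*v(3))*2 = (((39 - 14)*(17 - 11))*3²)*2 = ((25*6)*9)*2 = (150*9)*2 = 1350*2 = 2700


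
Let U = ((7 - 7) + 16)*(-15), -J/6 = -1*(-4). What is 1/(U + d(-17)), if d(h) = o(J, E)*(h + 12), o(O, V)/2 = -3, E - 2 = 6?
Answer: -1/210 ≈ -0.0047619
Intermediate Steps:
J = -24 (J = -(-6)*(-4) = -6*4 = -24)
E = 8 (E = 2 + 6 = 8)
o(O, V) = -6 (o(O, V) = 2*(-3) = -6)
d(h) = -72 - 6*h (d(h) = -6*(h + 12) = -6*(12 + h) = -72 - 6*h)
U = -240 (U = (0 + 16)*(-15) = 16*(-15) = -240)
1/(U + d(-17)) = 1/(-240 + (-72 - 6*(-17))) = 1/(-240 + (-72 + 102)) = 1/(-240 + 30) = 1/(-210) = -1/210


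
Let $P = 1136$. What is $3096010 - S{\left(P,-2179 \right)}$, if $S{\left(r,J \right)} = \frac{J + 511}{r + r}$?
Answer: $\frac{1758534097}{568} \approx 3.096 \cdot 10^{6}$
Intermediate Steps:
$S{\left(r,J \right)} = \frac{511 + J}{2 r}$
$3096010 - S{\left(P,-2179 \right)} = 3096010 - \frac{511 - 2179}{2 \cdot 1136} = 3096010 - \frac{1}{2} \cdot \frac{1}{1136} \left(-1668\right) = 3096010 - - \frac{417}{568} = 3096010 + \frac{417}{568} = \frac{1758534097}{568}$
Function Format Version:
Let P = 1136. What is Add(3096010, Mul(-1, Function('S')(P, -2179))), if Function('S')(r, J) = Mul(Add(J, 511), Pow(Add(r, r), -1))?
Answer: Rational(1758534097, 568) ≈ 3.0960e+6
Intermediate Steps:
Function('S')(r, J) = Mul(Rational(1, 2), Pow(r, -1), Add(511, J)) (Function('S')(r, J) = Mul(Add(511, J), Pow(Mul(2, r), -1)) = Mul(Add(511, J), Mul(Rational(1, 2), Pow(r, -1))) = Mul(Rational(1, 2), Pow(r, -1), Add(511, J)))
Add(3096010, Mul(-1, Function('S')(P, -2179))) = Add(3096010, Mul(-1, Mul(Rational(1, 2), Pow(1136, -1), Add(511, -2179)))) = Add(3096010, Mul(-1, Mul(Rational(1, 2), Rational(1, 1136), -1668))) = Add(3096010, Mul(-1, Rational(-417, 568))) = Add(3096010, Rational(417, 568)) = Rational(1758534097, 568)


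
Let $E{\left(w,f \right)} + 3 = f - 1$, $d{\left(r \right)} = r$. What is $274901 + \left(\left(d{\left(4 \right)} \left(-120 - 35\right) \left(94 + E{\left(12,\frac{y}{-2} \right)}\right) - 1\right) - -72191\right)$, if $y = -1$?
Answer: $290981$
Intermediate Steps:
$E{\left(w,f \right)} = -4 + f$ ($E{\left(w,f \right)} = -3 + \left(f - 1\right) = -3 + \left(-1 + f\right) = -4 + f$)
$274901 + \left(\left(d{\left(4 \right)} \left(-120 - 35\right) \left(94 + E{\left(12,\frac{y}{-2} \right)}\right) - 1\right) - -72191\right) = 274901 + \left(\left(4 \left(-120 - 35\right) \left(94 - \frac{7}{2}\right) - 1\right) - -72191\right) = 274901 + \left(\left(4 \left(- 155 \left(94 - \frac{7}{2}\right)\right) - 1\right) + 72191\right) = 274901 + \left(\left(4 \left(\left(-155\right) \frac{181}{2}\right) - 1\right) + 72191\right) = 274901 + \left(\left(4 \left(- \frac{28055}{2}\right) - 1\right) + 72191\right) = 274901 + \left(\left(-56110 - 1\right) + 72191\right) = 274901 + \left(-56111 + 72191\right) = 274901 + 16080 = 290981$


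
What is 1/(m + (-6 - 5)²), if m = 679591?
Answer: 1/679712 ≈ 1.4712e-6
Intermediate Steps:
1/(m + (-6 - 5)²) = 1/(679591 + (-6 - 5)²) = 1/(679591 + (-11)²) = 1/(679591 + 121) = 1/679712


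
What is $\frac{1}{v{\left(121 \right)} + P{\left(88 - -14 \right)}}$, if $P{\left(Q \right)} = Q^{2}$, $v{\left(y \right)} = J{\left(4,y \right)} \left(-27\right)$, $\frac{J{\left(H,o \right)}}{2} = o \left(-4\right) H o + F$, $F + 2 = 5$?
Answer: $\frac{1}{12660066} \approx 7.8988 \cdot 10^{-8}$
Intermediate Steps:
$F = 3$ ($F = -2 + 5 = 3$)
$J{\left(H,o \right)} = 6 - 8 H o^{2}$ ($J{\left(H,o \right)} = 2 \left(o \left(-4\right) H o + 3\right) = 2 \left(- 4 o H o + 3\right) = 2 \left(- 4 H o o + 3\right) = 2 \left(- 4 H o^{2} + 3\right) = 2 \left(3 - 4 H o^{2}\right) = 6 - 8 H o^{2}$)
$v{\left(y \right)} = -162 + 864 y^{2}$ ($v{\left(y \right)} = \left(6 - 32 y^{2}\right) \left(-27\right) = -162 + 864 y^{2}$)
$\frac{1}{v{\left(121 \right)} + P{\left(88 - -14 \right)}} = \frac{1}{\left(-162 + 864 \cdot 121^{2}\right) + \left(88 - -14\right)^{2}} = \frac{1}{\left(-162 + 864 \cdot 14641\right) + \left(88 + 14\right)^{2}} = \frac{1}{\left(-162 + 12649824\right) + 102^{2}} = \frac{1}{12649662 + 10404} = \frac{1}{12660066}$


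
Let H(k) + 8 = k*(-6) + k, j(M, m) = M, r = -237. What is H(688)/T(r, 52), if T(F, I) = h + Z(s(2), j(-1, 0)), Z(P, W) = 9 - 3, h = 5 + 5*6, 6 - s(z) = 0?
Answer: -3448/41 ≈ -84.098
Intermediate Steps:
s(z) = 6 (s(z) = 6 - 1*0 = 6 + 0 = 6)
h = 35 (h = 5 + 30 = 35)
Z(P, W) = 6
T(F, I) = 41 (T(F, I) = 35 + 6 = 41)
H(k) = -8 - 5*k (H(k) = -8 + (k*(-6) + k) = -8 + (-6*k + k) = -8 - 5*k)
H(688)/T(r, 52) = (-8 - 5*688)/41 = (-8 - 3440)*(1/41) = -3448*1/41 = -3448/41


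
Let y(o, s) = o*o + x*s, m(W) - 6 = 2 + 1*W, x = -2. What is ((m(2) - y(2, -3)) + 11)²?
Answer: 121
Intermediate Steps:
m(W) = 8 + W (m(W) = 6 + (2 + 1*W) = 6 + (2 + W) = 8 + W)
y(o, s) = o² - 2*s (y(o, s) = o*o - 2*s = o² - 2*s)
((m(2) - y(2, -3)) + 11)² = (((8 + 2) - (2² - 2*(-3))) + 11)² = ((10 - (4 + 6)) + 11)² = ((10 - 1*10) + 11)² = ((10 - 10) + 11)² = (0 + 11)² = 11² = 121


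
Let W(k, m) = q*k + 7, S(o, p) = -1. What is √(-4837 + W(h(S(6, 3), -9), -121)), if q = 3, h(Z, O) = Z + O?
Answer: 18*I*√15 ≈ 69.714*I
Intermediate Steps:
h(Z, O) = O + Z
W(k, m) = 7 + 3*k (W(k, m) = 3*k + 7 = 7 + 3*k)
√(-4837 + W(h(S(6, 3), -9), -121)) = √(-4837 + (7 + 3*(-9 - 1))) = √(-4837 + (7 + 3*(-10))) = √(-4837 + (7 - 30)) = √(-4837 - 23) = √(-4860) = 18*I*√15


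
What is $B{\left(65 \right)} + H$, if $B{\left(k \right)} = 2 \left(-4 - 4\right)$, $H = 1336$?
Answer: $1320$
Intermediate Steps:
$B{\left(k \right)} = -16$ ($B{\left(k \right)} = 2 \left(-8\right) = -16$)
$B{\left(65 \right)} + H = -16 + 1336 = 1320$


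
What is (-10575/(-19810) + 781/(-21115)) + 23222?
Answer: 1942739047763/83657630 ≈ 23223.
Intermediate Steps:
(-10575/(-19810) + 781/(-21115)) + 23222 = (-10575*(-1/19810) + 781*(-1/21115)) + 23222 = (2115/3962 - 781/21115) + 23222 = 41563903/83657630 + 23222 = 1942739047763/83657630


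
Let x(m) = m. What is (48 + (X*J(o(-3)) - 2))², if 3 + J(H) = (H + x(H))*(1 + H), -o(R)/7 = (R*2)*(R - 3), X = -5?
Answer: 400004386681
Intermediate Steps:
o(R) = -14*R*(-3 + R) (o(R) = -7*R*2*(R - 3) = -7*2*R*(-3 + R) = -14*R*(-3 + R))
J(H) = -3 + 2*H*(1 + H) (J(H) = -3 + (H + H)*(1 + H) = -3 + (2*H)*(1 + H) = -3 + 2*H*(1 + H))
(48 + (X*J(o(-3)) - 2))² = (48 + (-5*(-3 + 2*(14*(-3)*(3 - 1*(-3))) + 2*(14*(-3)*(3 - 1*(-3)))²) - 2))² = (48 + (-5*(-3 + 2*(14*(-3)*(3 + 3)) + 2*(14*(-3)*(3 + 3))²) - 2))² = (48 + (-5*(-3 + 2*(14*(-3)*6) + 2*(14*(-3)*6)²) - 2))² = (48 + (-5*(-3 + 2*(-252) + 2*(-252)²) - 2))² = (48 + (-5*(-3 - 504 + 2*63504) - 2))² = (48 + (-5*(-3 - 504 + 127008) - 2))² = (48 + (-5*126501 - 2))² = (48 + (-632505 - 2))² = (48 - 632507)² = (-632459)² = 400004386681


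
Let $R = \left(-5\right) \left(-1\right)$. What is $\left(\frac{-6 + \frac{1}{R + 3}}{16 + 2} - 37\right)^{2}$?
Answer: $\frac{28890625}{20736} \approx 1393.3$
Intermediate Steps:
$R = 5$
$\left(\frac{-6 + \frac{1}{R + 3}}{16 + 2} - 37\right)^{2} = \left(\frac{-6 + \frac{1}{5 + 3}}{16 + 2} - 37\right)^{2} = \left(\frac{-6 + \frac{1}{8}}{18} - 37\right)^{2} = \left(\left(-6 + \frac{1}{8}\right) \frac{1}{18} - 37\right)^{2} = \left(\left(- \frac{47}{8}\right) \frac{1}{18} - 37\right)^{2} = \left(- \frac{47}{144} - 37\right)^{2} = \left(- \frac{5375}{144}\right)^{2} = \frac{28890625}{20736}$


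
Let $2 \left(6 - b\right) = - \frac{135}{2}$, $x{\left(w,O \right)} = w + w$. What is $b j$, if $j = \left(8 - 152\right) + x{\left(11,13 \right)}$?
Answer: $- \frac{9699}{2} \approx -4849.5$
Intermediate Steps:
$x{\left(w,O \right)} = 2 w$
$b = \frac{159}{4}$ ($b = 6 - \frac{\left(-135\right) \frac{1}{2}}{2} = 6 - - \frac{135}{4} = 6 + \frac{135}{4} = \frac{159}{4} \approx 39.75$)
$j = -122$ ($j = \left(8 - 152\right) + 2 \cdot 11 = -144 + 22 = -122$)
$b j = \frac{159}{4} \left(-122\right) = - \frac{9699}{2}$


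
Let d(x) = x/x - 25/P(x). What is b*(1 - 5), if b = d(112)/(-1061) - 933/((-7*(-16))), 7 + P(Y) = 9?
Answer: 988625/29708 ≈ 33.278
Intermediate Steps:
P(Y) = 2 (P(Y) = -7 + 9 = 2)
d(x) = -23/2 (d(x) = x/x - 25/2 = 1 - 25*½ = 1 - 25/2 = -23/2)
b = -988625/118832 (b = -23/2/(-1061) - 933/((-7*(-16))) = -23/2*(-1/1061) - 933/112 = 23/2122 - 933*1/112 = 23/2122 - 933/112 = -988625/118832 ≈ -8.3195)
b*(1 - 5) = -988625*(1 - 5)/118832 = -988625/118832*(-4) = 988625/29708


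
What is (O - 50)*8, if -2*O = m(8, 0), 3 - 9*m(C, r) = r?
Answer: -1204/3 ≈ -401.33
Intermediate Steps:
m(C, r) = 1/3 - r/9
O = -1/6 (O = -(1/3 - 1/9*0)/2 = -(1/3 + 0)/2 = -1/2*1/3 = -1/6 ≈ -0.16667)
(O - 50)*8 = (-1/6 - 50)*8 = -301/6*8 = -1204/3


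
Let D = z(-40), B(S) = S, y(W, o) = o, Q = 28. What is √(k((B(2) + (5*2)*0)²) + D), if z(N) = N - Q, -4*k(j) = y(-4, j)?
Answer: I*√69 ≈ 8.3066*I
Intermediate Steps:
k(j) = -j/4
z(N) = -28 + N (z(N) = N - 1*28 = N - 28 = -28 + N)
D = -68 (D = -28 - 40 = -68)
√(k((B(2) + (5*2)*0)²) + D) = √(-(2 + (5*2)*0)²/4 - 68) = √(-(2 + 10*0)²/4 - 68) = √(-(2 + 0)²/4 - 68) = √(-¼*2² - 68) = √(-¼*4 - 68) = √(-1 - 68) = √(-69) = I*√69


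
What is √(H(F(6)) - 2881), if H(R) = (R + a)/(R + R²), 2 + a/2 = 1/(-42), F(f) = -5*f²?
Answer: I*√1465518386703/22554 ≈ 53.675*I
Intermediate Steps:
a = -85/21 (a = -4 + 2/(-42) = -4 + 2*(-1/42) = -4 - 1/21 = -85/21 ≈ -4.0476)
H(R) = (-85/21 + R)/(R + R²) (H(R) = (R - 85/21)/(R + R²) = (-85/21 + R)/(R + R²))
√(H(F(6)) - 2881) = √((-85/21 - 5*6²)/(((-5*6²))*(1 - 5*6²)) - 2881) = √((-85/21 - 5*36)/(((-5*36))*(1 - 5*36)) - 2881) = √((-85/21 - 180)/((-180)*(1 - 180)) - 2881) = √(-1/180*(-3865/21)/(-179) - 2881) = √(-1/180*(-1/179)*(-3865/21) - 2881) = √(-773/135324 - 2881) = √(-389869217/135324) = I*√1465518386703/22554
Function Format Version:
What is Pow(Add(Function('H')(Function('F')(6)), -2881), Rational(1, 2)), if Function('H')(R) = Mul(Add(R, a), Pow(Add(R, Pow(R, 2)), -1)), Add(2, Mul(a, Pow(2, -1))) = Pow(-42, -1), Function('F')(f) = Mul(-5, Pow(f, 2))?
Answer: Mul(Rational(1, 22554), I, Pow(1465518386703, Rational(1, 2))) ≈ Mul(53.675, I)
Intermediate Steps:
a = Rational(-85, 21) (a = Add(-4, Mul(2, Pow(-42, -1))) = Add(-4, Mul(2, Rational(-1, 42))) = Add(-4, Rational(-1, 21)) = Rational(-85, 21) ≈ -4.0476)
Function('H')(R) = Mul(Pow(Add(R, Pow(R, 2)), -1), Add(Rational(-85, 21), R)) (Function('H')(R) = Mul(Add(R, Rational(-85, 21)), Pow(Add(R, Pow(R, 2)), -1)) = Mul(Add(Rational(-85, 21), R), Pow(Add(R, Pow(R, 2)), -1)) = Mul(Pow(Add(R, Pow(R, 2)), -1), Add(Rational(-85, 21), R)))
Pow(Add(Function('H')(Function('F')(6)), -2881), Rational(1, 2)) = Pow(Add(Mul(Pow(Mul(-5, Pow(6, 2)), -1), Pow(Add(1, Mul(-5, Pow(6, 2))), -1), Add(Rational(-85, 21), Mul(-5, Pow(6, 2)))), -2881), Rational(1, 2)) = Pow(Add(Mul(Pow(Mul(-5, 36), -1), Pow(Add(1, Mul(-5, 36)), -1), Add(Rational(-85, 21), Mul(-5, 36))), -2881), Rational(1, 2)) = Pow(Add(Mul(Pow(-180, -1), Pow(Add(1, -180), -1), Add(Rational(-85, 21), -180)), -2881), Rational(1, 2)) = Pow(Add(Mul(Rational(-1, 180), Pow(-179, -1), Rational(-3865, 21)), -2881), Rational(1, 2)) = Pow(Add(Mul(Rational(-1, 180), Rational(-1, 179), Rational(-3865, 21)), -2881), Rational(1, 2)) = Pow(Add(Rational(-773, 135324), -2881), Rational(1, 2)) = Pow(Rational(-389869217, 135324), Rational(1, 2)) = Mul(Rational(1, 22554), I, Pow(1465518386703, Rational(1, 2)))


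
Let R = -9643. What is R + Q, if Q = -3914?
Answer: -13557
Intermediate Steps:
R + Q = -9643 - 3914 = -13557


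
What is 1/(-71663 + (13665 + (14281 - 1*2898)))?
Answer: -1/46615 ≈ -2.1452e-5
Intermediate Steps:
1/(-71663 + (13665 + (14281 - 1*2898))) = 1/(-71663 + (13665 + (14281 - 2898))) = 1/(-71663 + (13665 + 11383)) = 1/(-71663 + 25048) = 1/(-46615) = -1/46615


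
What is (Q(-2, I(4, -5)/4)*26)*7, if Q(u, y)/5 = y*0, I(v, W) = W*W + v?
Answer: 0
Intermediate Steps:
I(v, W) = v + W² (I(v, W) = W² + v = v + W²)
Q(u, y) = 0 (Q(u, y) = 5*(y*0) = 5*0 = 0)
(Q(-2, I(4, -5)/4)*26)*7 = (0*26)*7 = 0*7 = 0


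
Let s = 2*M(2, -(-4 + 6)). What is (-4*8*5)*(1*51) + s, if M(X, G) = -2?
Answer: -8164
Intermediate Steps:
s = -4 (s = 2*(-2) = -4)
(-4*8*5)*(1*51) + s = (-4*8*5)*(1*51) - 4 = -32*5*51 - 4 = -160*51 - 4 = -8160 - 4 = -8164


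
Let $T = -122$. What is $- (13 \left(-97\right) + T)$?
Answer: $1383$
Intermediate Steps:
$- (13 \left(-97\right) + T) = - (13 \left(-97\right) - 122) = - (-1261 - 122) = \left(-1\right) \left(-1383\right) = 1383$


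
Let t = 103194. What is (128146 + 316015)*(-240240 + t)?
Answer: -60870488406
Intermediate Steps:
(128146 + 316015)*(-240240 + t) = (128146 + 316015)*(-240240 + 103194) = 444161*(-137046) = -60870488406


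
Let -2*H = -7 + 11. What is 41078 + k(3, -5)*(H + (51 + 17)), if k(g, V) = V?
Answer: 40748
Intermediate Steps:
H = -2 (H = -(-7 + 11)/2 = -1/2*4 = -2)
41078 + k(3, -5)*(H + (51 + 17)) = 41078 - 5*(-2 + (51 + 17)) = 41078 - 5*(-2 + 68) = 41078 - 5*66 = 41078 - 330 = 40748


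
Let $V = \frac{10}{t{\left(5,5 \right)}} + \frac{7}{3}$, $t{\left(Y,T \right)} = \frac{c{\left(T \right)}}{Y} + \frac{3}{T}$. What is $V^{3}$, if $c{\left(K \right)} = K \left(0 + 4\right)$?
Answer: $\frac{30080231}{328509} \approx 91.566$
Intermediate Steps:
$c{\left(K \right)} = 4 K$ ($c{\left(K \right)} = K 4 = 4 K$)
$t{\left(Y,T \right)} = \frac{3}{T} + \frac{4 T}{Y}$ ($t{\left(Y,T \right)} = \frac{4 T}{Y} + \frac{3}{T} = \frac{3}{T} + \frac{4 T}{Y}$)
$V = \frac{311}{69}$ ($V = \frac{10}{\frac{3}{5} + 4 \cdot 5 \cdot \frac{1}{5}} + \frac{7}{3} = \frac{10}{3 \cdot \frac{1}{5} + 4 \cdot 5 \cdot \frac{1}{5}} + 7 \cdot \frac{1}{3} = \frac{10}{\frac{3}{5} + 4} + \frac{7}{3} = \frac{10}{\frac{23}{5}} + \frac{7}{3} = 10 \cdot \frac{5}{23} + \frac{7}{3} = \frac{50}{23} + \frac{7}{3} = \frac{311}{69} \approx 4.5072$)
$V^{3} = \left(\frac{311}{69}\right)^{3} = \frac{30080231}{328509}$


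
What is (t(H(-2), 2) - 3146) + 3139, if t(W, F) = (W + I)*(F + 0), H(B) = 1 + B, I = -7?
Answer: -23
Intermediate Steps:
t(W, F) = F*(-7 + W) (t(W, F) = (W - 7)*(F + 0) = (-7 + W)*F = F*(-7 + W))
(t(H(-2), 2) - 3146) + 3139 = (2*(-7 + (1 - 2)) - 3146) + 3139 = (2*(-7 - 1) - 3146) + 3139 = (2*(-8) - 3146) + 3139 = (-16 - 3146) + 3139 = -3162 + 3139 = -23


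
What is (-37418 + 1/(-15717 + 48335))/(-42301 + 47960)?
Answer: -1220500323/184585262 ≈ -6.6121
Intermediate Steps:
(-37418 + 1/(-15717 + 48335))/(-42301 + 47960) = (-37418 + 1/32618)/5659 = (-37418 + 1/32618)*(1/5659) = -1220500323/32618*1/5659 = -1220500323/184585262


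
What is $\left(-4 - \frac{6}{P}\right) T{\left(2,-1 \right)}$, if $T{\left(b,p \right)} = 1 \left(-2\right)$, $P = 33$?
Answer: $\frac{92}{11} \approx 8.3636$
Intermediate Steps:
$T{\left(b,p \right)} = -2$
$\left(-4 - \frac{6}{P}\right) T{\left(2,-1 \right)} = \left(-4 - \frac{6}{33}\right) \left(-2\right) = \left(-4 - \frac{2}{11}\right) \left(-2\right) = \left(- \frac{46}{11}\right) \left(-2\right) = \frac{92}{11}$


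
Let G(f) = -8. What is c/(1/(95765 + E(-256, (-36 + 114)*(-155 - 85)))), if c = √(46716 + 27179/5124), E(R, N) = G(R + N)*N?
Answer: 575*√306671352603/6 ≈ 5.3071e+7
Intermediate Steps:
E(R, N) = -8*N
c = √306671352603/2562 (c = √(46716 + 27179*(1/5124)) = √(46716 + 27179/5124) = √(239399963/5124) = √306671352603/2562 ≈ 216.15)
c/(1/(95765 + E(-256, (-36 + 114)*(-155 - 85)))) = (√306671352603/2562)/(1/(95765 - 8*(-36 + 114)*(-155 - 85))) = (√306671352603/2562)/(1/(95765 - 624*(-240))) = (√306671352603/2562)/(1/(95765 - 8*(-18720))) = (√306671352603/2562)/(1/(95765 + 149760)) = (√306671352603/2562)/(1/245525) = (√306671352603/2562)*245525 = 575*√306671352603/6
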